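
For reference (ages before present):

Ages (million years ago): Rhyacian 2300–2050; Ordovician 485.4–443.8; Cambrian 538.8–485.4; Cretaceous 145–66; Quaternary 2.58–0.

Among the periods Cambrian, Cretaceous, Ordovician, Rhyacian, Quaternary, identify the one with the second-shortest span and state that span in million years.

Start − end for each: Cambrian 538.8 − 485.4 = 53.4; Cretaceous 145 − 66 = 79; Ordovician 485.4 − 443.8 = 41.6; Rhyacian 2300 − 2050 = 250; Quaternary 2.58 − 0 = 2.58.
Ranking these from shortest: Quaternary < Ordovician < Cambrian < Cretaceous < Rhyacian.
Position 2 in that ranking is Ordovician, which lasted 41.6 Myr.

Ordovician, 41.6 million years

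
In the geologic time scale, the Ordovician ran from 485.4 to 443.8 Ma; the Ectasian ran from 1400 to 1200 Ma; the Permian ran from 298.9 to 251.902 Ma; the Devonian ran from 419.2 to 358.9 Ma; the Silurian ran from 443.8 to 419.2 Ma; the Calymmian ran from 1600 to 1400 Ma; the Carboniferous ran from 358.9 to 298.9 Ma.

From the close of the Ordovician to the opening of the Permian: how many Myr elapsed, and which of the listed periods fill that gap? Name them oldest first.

144.9 million years; Silurian, Devonian, Carboniferous

The Ordovician closes at 443.8 Ma and the Permian opens at 298.9 Ma, so the interval is 443.8 − 298.9 = 144.9 Myr.
A period fits inside if it starts at or after 443.8 Ma and ends at or before 298.9 Ma; oldest first that gives Silurian, Devonian, Carboniferous.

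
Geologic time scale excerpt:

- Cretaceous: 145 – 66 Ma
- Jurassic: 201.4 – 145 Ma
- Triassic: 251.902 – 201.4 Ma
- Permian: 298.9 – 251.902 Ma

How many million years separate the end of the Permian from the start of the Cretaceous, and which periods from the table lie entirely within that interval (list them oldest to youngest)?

106.902 million years; Triassic, Jurassic

The Permian closes at 251.902 Ma and the Cretaceous opens at 145 Ma, so the interval is 251.902 − 145 = 106.902 Myr.
A period fits inside if it starts at or after 251.902 Ma and ends at or before 145 Ma; oldest first that gives Triassic, Jurassic.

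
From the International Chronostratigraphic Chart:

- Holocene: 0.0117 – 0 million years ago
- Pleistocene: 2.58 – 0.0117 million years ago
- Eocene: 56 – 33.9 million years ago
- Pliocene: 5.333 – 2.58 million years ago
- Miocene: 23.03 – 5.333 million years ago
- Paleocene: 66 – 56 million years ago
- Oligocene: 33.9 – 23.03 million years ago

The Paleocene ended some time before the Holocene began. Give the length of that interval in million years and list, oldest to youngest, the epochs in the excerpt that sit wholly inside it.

55.9883 million years; Eocene, Oligocene, Miocene, Pliocene, Pleistocene

The Paleocene closes at 56 Ma and the Holocene opens at 0.0117 Ma, so the interval is 56 − 0.0117 = 55.9883 Myr.
An epoch fits inside if it starts at or after 56 Ma and ends at or before 0.0117 Ma; oldest first that gives Eocene, Oligocene, Miocene, Pliocene, Pleistocene.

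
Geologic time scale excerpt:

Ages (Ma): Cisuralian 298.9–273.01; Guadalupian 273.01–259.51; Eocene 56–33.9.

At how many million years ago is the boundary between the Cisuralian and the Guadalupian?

The Cisuralian ends and the Guadalupian begins at 273.01 Ma.

273.01 Ma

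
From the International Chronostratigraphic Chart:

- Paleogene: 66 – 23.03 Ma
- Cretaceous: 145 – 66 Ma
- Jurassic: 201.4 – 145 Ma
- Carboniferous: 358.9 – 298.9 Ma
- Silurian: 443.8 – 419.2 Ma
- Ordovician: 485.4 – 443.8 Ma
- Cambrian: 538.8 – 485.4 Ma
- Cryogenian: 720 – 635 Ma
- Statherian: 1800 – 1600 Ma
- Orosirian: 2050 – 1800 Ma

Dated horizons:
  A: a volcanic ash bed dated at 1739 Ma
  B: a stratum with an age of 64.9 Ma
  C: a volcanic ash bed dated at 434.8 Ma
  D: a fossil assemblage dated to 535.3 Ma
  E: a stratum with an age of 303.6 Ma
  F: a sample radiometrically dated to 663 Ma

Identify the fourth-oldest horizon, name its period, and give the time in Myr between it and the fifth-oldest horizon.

C, in the Silurian; 131.2 million years to E

Sorted oldest-first by Ma: A (1739), F (663), D (535.3), C (434.8), E (303.6), B (64.9).
The fourth oldest is C at 434.8 Ma, which lies in 443.8–419.2 Ma: the Silurian.
The fifth oldest is E at 303.6 Ma; separation = |434.8 − 303.6| = 131.2 Myr.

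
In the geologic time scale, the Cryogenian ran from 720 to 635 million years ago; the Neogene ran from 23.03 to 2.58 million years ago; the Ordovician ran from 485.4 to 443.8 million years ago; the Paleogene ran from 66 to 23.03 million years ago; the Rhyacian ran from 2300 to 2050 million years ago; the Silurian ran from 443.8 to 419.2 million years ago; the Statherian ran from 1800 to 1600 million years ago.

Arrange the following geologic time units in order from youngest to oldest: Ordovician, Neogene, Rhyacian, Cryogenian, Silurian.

Sorting by start age (ascending Ma, since larger Ma = older): Neogene began 23.03, Silurian began 443.8, Ordovician began 485.4, Cryogenian began 720, Rhyacian began 2300.

Neogene, Silurian, Ordovician, Cryogenian, Rhyacian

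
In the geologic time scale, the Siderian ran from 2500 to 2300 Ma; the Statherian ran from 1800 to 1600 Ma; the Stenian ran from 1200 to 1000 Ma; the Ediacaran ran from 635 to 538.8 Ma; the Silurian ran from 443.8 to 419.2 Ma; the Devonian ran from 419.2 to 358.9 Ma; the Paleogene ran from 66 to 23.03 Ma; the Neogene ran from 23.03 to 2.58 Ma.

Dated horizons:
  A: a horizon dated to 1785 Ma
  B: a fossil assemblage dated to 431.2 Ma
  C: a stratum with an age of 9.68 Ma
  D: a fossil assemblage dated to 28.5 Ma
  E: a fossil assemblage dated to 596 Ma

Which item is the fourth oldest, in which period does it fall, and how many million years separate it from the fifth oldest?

D, in the Paleogene; 18.82 million years to C

Sorted oldest-first by Ma: A (1785), E (596), B (431.2), D (28.5), C (9.68).
The fourth oldest is D at 28.5 Ma, which lies in 66–23.03 Ma: the Paleogene.
The fifth oldest is C at 9.68 Ma; separation = |28.5 − 9.68| = 18.82 Myr.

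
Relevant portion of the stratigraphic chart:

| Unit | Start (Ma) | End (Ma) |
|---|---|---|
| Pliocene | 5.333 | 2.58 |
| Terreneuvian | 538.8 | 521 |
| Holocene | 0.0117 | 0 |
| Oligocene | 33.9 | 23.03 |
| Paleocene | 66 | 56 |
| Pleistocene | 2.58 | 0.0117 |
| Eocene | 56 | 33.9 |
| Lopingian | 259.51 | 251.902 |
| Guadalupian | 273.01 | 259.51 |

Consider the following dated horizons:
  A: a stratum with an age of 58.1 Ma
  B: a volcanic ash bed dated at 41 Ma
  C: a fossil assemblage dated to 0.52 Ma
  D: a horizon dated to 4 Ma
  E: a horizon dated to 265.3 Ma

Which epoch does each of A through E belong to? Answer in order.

A — Paleocene; B — Eocene; C — Pleistocene; D — Pliocene; E — Guadalupian

Match each age against the start–end ranges in the excerpt: A = 58.1 Ma → Paleocene (66–56); B = 41 Ma → Eocene (56–33.9); C = 0.52 Ma → Pleistocene (2.58–0.0117); D = 4 Ma → Pliocene (5.333–2.58); E = 265.3 Ma → Guadalupian (273.01–259.51).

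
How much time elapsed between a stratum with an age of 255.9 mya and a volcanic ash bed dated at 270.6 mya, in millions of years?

14.7 million years

270.6 − 255.9 = 14.7 million years.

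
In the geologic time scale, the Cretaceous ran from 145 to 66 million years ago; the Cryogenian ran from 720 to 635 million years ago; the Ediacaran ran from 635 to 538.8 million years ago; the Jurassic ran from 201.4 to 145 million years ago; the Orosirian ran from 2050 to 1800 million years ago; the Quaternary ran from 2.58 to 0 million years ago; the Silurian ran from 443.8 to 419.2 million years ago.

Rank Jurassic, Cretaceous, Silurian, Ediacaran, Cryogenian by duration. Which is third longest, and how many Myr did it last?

Cretaceous, 79 million years

Durations: Jurassic 56.4; Cretaceous 79; Silurian 24.6; Ediacaran 96.2; Cryogenian 85 Myr.
Sorted longest-first: Ediacaran (96.2), Cryogenian (85), Cretaceous (79), Jurassic (56.4), Silurian (24.6).
The third longest is Cretaceous at 79 Myr.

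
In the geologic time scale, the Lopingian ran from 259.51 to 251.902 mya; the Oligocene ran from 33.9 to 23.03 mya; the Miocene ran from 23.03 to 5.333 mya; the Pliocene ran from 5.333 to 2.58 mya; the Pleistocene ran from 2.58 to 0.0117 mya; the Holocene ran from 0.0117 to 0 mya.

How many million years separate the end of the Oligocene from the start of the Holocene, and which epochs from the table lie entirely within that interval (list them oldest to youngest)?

End of Oligocene = 23.03 Ma; start of Holocene = 0.0117 Ma.
Gap = 23.03 − 0.0117 = 23.0183 Myr.
Epochs wholly inside 23.03–0.0117 Ma: Miocene (23.03–5.333), Pliocene (5.333–2.58), Pleistocene (2.58–0.0117).

23.0183 million years; Miocene, Pliocene, Pleistocene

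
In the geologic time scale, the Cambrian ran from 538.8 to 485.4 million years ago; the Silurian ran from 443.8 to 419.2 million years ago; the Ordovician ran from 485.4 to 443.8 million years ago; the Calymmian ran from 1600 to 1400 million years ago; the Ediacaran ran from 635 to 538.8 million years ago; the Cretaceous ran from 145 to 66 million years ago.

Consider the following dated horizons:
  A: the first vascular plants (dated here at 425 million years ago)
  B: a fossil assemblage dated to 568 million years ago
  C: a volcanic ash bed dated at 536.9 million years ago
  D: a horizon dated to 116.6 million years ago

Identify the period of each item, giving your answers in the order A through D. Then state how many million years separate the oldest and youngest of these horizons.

A — Silurian; B — Ediacaran; C — Cambrian; D — Cretaceous; span 451.4 million years

A: 425 Ma lies in 443.8–419.2 Ma, so Silurian.
B: 568 Ma lies in 635–538.8 Ma, so Ediacaran.
C: 536.9 Ma lies in 538.8–485.4 Ma, so Cambrian.
D: 116.6 Ma lies in 145–66 Ma, so Cretaceous.
Oldest = 568 Ma, youngest = 116.6 Ma → span 451.4 Myr.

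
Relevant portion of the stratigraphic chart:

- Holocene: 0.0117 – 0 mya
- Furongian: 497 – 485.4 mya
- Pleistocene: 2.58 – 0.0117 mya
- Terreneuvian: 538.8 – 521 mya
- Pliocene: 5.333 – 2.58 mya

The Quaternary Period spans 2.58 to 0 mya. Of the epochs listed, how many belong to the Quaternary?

Epochs inside 2.58–0 Ma: Pleistocene, Holocene — 2 in total.

2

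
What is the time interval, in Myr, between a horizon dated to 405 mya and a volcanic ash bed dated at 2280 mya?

2280 − 405 = 1875 million years.

1875 million years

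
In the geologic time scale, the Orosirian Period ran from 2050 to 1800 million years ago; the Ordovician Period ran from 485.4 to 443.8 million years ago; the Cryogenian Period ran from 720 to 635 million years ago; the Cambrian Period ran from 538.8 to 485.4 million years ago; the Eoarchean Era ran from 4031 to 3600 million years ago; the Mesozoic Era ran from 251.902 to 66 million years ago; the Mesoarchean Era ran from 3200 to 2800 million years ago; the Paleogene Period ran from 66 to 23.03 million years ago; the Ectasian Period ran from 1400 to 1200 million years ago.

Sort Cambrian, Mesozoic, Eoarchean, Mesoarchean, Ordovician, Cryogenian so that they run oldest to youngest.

Sorting by start age (descending Ma, since larger Ma = older): Eoarchean start 4031, Mesoarchean start 3200, Cryogenian start 720, Cambrian start 538.8, Ordovician start 485.4, Mesozoic start 251.902.

Eoarchean → Mesoarchean → Cryogenian → Cambrian → Ordovician → Mesozoic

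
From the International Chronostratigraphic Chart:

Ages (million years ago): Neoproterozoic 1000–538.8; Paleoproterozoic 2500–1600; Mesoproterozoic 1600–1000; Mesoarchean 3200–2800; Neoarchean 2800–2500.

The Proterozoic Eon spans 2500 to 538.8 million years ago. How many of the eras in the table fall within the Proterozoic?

3

Eras inside 2500–538.8 Ma: Paleoproterozoic, Mesoproterozoic, Neoproterozoic — 3 in total.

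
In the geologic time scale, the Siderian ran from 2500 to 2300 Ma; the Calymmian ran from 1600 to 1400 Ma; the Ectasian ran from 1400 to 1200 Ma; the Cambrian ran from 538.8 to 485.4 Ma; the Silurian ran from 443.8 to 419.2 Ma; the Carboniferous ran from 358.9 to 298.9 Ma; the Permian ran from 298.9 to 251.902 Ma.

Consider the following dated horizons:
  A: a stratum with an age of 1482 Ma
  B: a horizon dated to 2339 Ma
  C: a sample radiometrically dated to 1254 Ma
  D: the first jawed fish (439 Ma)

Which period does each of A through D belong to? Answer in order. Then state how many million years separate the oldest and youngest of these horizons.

Match each age against the start–end ranges in the excerpt: A = 1482 Ma → Calymmian (1600–1400); B = 2339 Ma → Siderian (2500–2300); C = 1254 Ma → Ectasian (1400–1200); D = 439 Ma → Silurian (443.8–419.2).
The largest age is 2339 Ma and the smallest is 439 Ma; their difference is 1900 Myr.

A — Calymmian; B — Siderian; C — Ectasian; D — Silurian; span 1900 million years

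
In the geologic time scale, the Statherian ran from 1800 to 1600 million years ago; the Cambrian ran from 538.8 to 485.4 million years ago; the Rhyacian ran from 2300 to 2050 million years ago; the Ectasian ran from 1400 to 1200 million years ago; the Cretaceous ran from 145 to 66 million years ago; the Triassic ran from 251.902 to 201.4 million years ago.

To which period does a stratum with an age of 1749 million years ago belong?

Statherian

1749 Ma lies between 1800 and 1600 Ma, so it falls in the Statherian.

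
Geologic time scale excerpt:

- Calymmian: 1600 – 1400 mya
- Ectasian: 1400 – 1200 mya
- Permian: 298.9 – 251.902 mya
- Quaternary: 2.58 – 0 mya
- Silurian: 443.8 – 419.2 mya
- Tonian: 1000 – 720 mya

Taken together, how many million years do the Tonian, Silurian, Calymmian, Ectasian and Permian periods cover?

751.598 million years

Each duration: Tonian = 280; Silurian = 24.6; Calymmian = 200; Ectasian = 200; Permian = 46.998.
Sum: 280 + 24.6 + 200 + 200 + 46.998 = 751.598 Myr.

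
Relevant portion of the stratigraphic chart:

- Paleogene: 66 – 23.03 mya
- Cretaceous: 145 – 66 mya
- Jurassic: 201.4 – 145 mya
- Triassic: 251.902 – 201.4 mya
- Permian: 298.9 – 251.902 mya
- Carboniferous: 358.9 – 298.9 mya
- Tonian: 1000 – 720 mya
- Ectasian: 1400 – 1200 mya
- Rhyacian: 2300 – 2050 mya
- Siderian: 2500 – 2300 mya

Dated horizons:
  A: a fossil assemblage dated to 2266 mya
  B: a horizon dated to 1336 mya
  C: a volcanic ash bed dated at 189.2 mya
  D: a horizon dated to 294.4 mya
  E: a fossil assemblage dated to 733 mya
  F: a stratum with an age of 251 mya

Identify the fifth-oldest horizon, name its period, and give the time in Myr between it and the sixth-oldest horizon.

Larger Ma means older, so oldest first: A 2266 > B 1336 > E 733 > D 294.4 > F 251 > C 189.2.
Counting 5 along gives F (251 Ma); the excerpt puts that inside the Triassic, 251.902–201.4 Ma.
Next in line is C (189.2 Ma), and 251 − 189.2 = 61.8 Myr.

F, in the Triassic; 61.8 million years to C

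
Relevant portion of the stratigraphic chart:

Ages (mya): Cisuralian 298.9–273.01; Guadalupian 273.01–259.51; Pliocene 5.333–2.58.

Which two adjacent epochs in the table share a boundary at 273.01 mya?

The Cisuralian ends at 273.01 mya and the Guadalupian begins at 273.01 mya, so they share that boundary.

Cisuralian and Guadalupian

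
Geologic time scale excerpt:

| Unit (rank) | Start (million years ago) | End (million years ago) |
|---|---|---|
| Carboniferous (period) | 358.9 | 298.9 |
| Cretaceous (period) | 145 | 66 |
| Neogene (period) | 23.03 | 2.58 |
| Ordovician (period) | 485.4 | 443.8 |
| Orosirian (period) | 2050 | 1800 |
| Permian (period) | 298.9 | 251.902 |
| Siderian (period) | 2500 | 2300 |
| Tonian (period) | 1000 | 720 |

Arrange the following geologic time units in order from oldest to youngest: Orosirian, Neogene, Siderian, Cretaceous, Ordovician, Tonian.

The oldest of these is Siderian (starts 2500 Ma) and the youngest is Neogene (ends 2.58 Ma).
In between, by decreasing start age: Orosirian (2050), Tonian (1000), Ordovician (485.4), Cretaceous (145).

Siderian, then Orosirian, then Tonian, then Ordovician, then Cretaceous, then Neogene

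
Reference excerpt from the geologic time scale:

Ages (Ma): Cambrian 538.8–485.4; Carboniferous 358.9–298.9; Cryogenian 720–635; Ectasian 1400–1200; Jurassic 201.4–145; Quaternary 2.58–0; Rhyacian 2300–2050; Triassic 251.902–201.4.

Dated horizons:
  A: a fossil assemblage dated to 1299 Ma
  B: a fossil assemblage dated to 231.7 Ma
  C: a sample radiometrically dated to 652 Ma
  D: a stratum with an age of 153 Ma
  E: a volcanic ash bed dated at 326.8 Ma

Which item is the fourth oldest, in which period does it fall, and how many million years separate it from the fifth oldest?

Larger Ma means older, so oldest first: A 1299 > C 652 > E 326.8 > B 231.7 > D 153.
Counting 4 along gives B (231.7 Ma); the excerpt puts that inside the Triassic, 251.902–201.4 Ma.
Next in line is D (153 Ma), and 231.7 − 153 = 78.7 Myr.

B, in the Triassic; 78.7 million years to D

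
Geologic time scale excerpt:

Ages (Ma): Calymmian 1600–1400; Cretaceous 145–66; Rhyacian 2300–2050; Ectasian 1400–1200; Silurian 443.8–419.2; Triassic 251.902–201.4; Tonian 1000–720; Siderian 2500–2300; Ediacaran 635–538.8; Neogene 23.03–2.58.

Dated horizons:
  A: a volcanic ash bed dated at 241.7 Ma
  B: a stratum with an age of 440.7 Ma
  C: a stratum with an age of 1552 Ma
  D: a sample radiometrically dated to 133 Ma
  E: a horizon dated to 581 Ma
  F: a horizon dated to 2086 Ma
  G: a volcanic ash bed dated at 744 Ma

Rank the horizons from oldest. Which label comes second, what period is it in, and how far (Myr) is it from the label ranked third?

C, in the Calymmian; 808 million years to G

Larger Ma means older, so oldest first: F 2086 > C 1552 > G 744 > E 581 > B 440.7 > A 241.7 > D 133.
Counting 2 along gives C (1552 Ma); the excerpt puts that inside the Calymmian, 1600–1400 Ma.
Next in line is G (744 Ma), and 1552 − 744 = 808 Myr.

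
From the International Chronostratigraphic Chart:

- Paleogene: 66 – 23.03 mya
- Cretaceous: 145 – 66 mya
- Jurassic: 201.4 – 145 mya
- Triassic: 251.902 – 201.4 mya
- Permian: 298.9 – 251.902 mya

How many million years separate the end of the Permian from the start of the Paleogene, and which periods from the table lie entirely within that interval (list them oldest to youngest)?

185.902 million years; Triassic, Jurassic, Cretaceous

The Permian closes at 251.902 Ma and the Paleogene opens at 66 Ma, so the interval is 251.902 − 66 = 185.902 Myr.
A period fits inside if it starts at or after 251.902 Ma and ends at or before 66 Ma; oldest first that gives Triassic, Jurassic, Cretaceous.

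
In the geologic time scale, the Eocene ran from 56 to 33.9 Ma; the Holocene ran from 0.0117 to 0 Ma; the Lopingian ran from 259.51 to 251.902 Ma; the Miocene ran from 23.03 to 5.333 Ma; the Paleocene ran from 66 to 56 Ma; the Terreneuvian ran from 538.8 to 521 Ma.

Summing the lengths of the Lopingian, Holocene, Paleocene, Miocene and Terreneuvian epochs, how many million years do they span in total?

Duration is start − end for each: (259.51 − 251.902) + (0.0117 − 0) + (66 − 56) + (23.03 − 5.333) + (538.8 − 521).
That is 7.608 + 0.0117 + 10 + 17.697 + 17.8, which totals 53.1167 million years.

53.1167 million years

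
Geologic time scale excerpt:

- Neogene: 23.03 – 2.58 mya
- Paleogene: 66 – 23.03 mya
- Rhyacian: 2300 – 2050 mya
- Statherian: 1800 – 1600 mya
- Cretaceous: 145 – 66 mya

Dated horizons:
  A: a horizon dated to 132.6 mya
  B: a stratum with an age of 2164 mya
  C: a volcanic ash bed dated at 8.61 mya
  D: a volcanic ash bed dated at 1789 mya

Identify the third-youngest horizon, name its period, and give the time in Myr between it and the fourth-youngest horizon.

D, in the Statherian; 375 million years to B

Sorted youngest-first by Ma: C (8.61), A (132.6), D (1789), B (2164).
The third youngest is D at 1789 Ma, which lies in 1800–1600 Ma: the Statherian.
The fourth youngest is B at 2164 Ma; separation = |1789 − 2164| = 375 Myr.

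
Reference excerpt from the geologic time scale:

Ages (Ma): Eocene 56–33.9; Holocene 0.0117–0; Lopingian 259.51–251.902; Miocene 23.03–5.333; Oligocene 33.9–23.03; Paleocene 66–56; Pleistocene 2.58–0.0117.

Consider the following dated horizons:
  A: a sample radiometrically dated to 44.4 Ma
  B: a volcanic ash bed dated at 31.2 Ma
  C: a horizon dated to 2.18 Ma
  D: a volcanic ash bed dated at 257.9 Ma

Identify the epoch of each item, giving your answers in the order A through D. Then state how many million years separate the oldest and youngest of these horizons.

A: 44.4 Ma lies in 56–33.9 Ma, so Eocene.
B: 31.2 Ma lies in 33.9–23.03 Ma, so Oligocene.
C: 2.18 Ma lies in 2.58–0.0117 Ma, so Pleistocene.
D: 257.9 Ma lies in 259.51–251.902 Ma, so Lopingian.
Oldest = 257.9 Ma, youngest = 2.18 Ma → span 255.72 Myr.

A — Eocene; B — Oligocene; C — Pleistocene; D — Lopingian; span 255.72 million years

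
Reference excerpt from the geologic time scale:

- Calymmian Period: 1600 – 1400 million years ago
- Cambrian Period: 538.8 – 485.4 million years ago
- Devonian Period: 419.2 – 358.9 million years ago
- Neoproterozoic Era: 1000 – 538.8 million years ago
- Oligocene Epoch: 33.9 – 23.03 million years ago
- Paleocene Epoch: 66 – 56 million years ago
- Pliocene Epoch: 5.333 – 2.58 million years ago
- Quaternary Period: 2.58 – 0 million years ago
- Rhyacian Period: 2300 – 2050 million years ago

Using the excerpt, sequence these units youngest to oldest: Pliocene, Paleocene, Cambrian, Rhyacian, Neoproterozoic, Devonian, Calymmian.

The oldest of these is Rhyacian (starts 2300 Ma) and the youngest is Pliocene (ends 2.58 Ma).
In between, by decreasing start age: Calymmian (1600), Neoproterozoic (1000), Cambrian (538.8), Devonian (419.2), Paleocene (66).
Listing youngest first means reversing that sequence.

Pliocene, then Paleocene, then Devonian, then Cambrian, then Neoproterozoic, then Calymmian, then Rhyacian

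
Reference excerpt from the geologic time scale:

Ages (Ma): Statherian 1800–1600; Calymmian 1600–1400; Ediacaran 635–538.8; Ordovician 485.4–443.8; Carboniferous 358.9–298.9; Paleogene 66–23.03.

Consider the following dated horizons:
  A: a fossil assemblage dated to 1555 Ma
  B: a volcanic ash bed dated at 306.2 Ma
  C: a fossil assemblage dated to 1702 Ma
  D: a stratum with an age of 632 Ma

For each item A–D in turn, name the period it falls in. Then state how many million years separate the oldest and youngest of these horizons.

A: 1555 Ma lies in 1600–1400 Ma, so Calymmian.
B: 306.2 Ma lies in 358.9–298.9 Ma, so Carboniferous.
C: 1702 Ma lies in 1800–1600 Ma, so Statherian.
D: 632 Ma lies in 635–538.8 Ma, so Ediacaran.
Oldest = 1702 Ma, youngest = 306.2 Ma → span 1395.8 Myr.

A — Calymmian; B — Carboniferous; C — Statherian; D — Ediacaran; span 1395.8 million years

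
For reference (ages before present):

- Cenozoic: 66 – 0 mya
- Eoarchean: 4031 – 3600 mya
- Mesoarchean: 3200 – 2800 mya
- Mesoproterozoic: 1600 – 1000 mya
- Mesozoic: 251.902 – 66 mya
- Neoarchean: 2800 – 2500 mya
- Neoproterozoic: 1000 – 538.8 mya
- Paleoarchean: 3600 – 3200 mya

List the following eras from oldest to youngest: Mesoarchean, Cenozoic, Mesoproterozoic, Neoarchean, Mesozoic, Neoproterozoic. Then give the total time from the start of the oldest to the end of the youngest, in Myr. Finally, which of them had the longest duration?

From the excerpt: Mesoarchean 3200–2800; Cenozoic 66–0; Mesoproterozoic 1600–1000; Neoarchean 2800–2500; Mesozoic 251.902–66; Neoproterozoic 1000–538.8 (Ma).
Larger Ma is earlier, so the oldest is Mesoarchean and the youngest is Cenozoic; oldest to youngest: Mesoarchean, Neoarchean, Mesoproterozoic, Neoproterozoic, Mesozoic, Cenozoic.
Oldest start 3200 minus youngest end 0 gives 3200 Myr overall.
Individual lengths (start − end): Cenozoic 66; Mesoproterozoic 600; Mesozoic 185.902; Neoarchean 300; Neoproterozoic 461.2; Mesoarchean 400. The largest is Mesoproterozoic at 600 Myr.

Mesoarchean, Neoarchean, Mesoproterozoic, Neoproterozoic, Mesozoic, Cenozoic; total span 3200 Myr; longest is Mesoproterozoic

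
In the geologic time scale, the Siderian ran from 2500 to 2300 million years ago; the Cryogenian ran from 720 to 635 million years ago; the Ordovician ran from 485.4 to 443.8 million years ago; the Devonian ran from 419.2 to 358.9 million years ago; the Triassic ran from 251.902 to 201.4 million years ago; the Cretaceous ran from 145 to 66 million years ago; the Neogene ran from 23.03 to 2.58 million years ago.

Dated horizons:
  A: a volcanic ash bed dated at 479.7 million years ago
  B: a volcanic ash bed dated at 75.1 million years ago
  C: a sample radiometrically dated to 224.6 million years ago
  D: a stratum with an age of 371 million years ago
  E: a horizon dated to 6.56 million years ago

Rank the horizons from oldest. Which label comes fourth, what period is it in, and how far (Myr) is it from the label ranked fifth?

B, in the Cretaceous; 68.54 million years to E

Sorted oldest-first by Ma: A (479.7), D (371), C (224.6), B (75.1), E (6.56).
The fourth oldest is B at 75.1 Ma, which lies in 145–66 Ma: the Cretaceous.
The fifth oldest is E at 6.56 Ma; separation = |75.1 − 6.56| = 68.54 Myr.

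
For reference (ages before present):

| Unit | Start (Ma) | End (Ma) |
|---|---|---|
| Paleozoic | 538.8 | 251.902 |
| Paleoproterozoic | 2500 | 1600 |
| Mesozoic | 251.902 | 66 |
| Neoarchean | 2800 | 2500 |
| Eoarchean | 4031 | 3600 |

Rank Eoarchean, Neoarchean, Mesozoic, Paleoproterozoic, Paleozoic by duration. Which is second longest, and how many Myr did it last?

Eoarchean, 431 million years

Start − end for each: Eoarchean 4031 − 3600 = 431; Neoarchean 2800 − 2500 = 300; Mesozoic 251.902 − 66 = 185.902; Paleoproterozoic 2500 − 1600 = 900; Paleozoic 538.8 − 251.902 = 286.898.
Ranking these from longest: Paleoproterozoic > Eoarchean > Neoarchean > Paleozoic > Mesozoic.
Position 2 in that ranking is Eoarchean, which lasted 431 Myr.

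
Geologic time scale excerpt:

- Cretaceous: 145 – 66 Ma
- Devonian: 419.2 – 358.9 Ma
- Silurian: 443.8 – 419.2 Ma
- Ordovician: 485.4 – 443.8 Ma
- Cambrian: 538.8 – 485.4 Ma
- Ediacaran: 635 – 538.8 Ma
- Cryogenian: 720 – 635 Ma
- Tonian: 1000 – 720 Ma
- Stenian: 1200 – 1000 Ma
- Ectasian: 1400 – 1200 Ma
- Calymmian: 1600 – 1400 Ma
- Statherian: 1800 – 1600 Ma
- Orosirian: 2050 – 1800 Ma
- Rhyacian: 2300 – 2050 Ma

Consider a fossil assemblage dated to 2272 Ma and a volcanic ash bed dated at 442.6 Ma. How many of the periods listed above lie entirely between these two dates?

The older date is 2272 Ma and the younger is 442.6 Ma.
Periods with start < 2272 and end > 442.6 Ma: Orosirian (2050–1800), Statherian (1800–1600), Calymmian (1600–1400), Ectasian (1400–1200), Stenian (1200–1000), Tonian (1000–720), Cryogenian (720–635), Ediacaran (635–538.8), Cambrian (538.8–485.4), Ordovician (485.4–443.8).
That is 10 complete periods.

10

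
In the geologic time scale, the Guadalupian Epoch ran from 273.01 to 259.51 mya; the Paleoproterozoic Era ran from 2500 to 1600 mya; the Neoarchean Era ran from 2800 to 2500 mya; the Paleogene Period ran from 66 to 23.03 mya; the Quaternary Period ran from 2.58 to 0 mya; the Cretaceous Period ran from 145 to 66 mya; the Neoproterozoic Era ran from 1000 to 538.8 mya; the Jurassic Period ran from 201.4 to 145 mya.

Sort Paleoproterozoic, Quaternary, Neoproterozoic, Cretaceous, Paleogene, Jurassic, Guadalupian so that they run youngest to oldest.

Quaternary, Paleogene, Cretaceous, Jurassic, Guadalupian, Neoproterozoic, Paleoproterozoic

The oldest of these is Paleoproterozoic (starts 2500 Ma) and the youngest is Quaternary (ends 0 Ma).
In between, by decreasing start age: Neoproterozoic (1000), Guadalupian (273.01), Jurassic (201.4), Cretaceous (145), Paleogene (66).
Listing youngest first means reversing that sequence.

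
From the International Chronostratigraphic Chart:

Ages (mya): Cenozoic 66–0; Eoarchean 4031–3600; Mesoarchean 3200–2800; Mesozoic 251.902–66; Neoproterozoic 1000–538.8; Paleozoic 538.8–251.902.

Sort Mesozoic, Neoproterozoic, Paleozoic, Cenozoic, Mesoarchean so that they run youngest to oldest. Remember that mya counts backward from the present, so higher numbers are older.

The oldest of these is Mesoarchean (starts 3200 Ma) and the youngest is Cenozoic (ends 0 Ma).
In between, by decreasing start age: Neoproterozoic (1000), Paleozoic (538.8), Mesozoic (251.902).
Listing youngest first means reversing that sequence.

Cenozoic, Mesozoic, Paleozoic, Neoproterozoic, Mesoarchean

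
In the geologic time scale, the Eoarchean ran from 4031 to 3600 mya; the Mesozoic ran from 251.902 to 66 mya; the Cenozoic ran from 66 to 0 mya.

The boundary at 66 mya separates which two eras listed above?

The Mesozoic ends at 66 mya and the Cenozoic begins at 66 mya, so they share that boundary.

Mesozoic and Cenozoic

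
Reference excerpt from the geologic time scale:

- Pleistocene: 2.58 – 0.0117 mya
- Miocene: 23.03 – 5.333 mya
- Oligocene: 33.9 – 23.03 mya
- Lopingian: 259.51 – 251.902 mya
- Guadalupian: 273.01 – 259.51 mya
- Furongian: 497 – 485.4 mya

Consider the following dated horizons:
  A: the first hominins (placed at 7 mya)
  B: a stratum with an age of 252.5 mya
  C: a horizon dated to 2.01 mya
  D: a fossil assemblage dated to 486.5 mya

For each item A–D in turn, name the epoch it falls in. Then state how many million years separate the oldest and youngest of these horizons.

A — Miocene; B — Lopingian; C — Pleistocene; D — Furongian; span 484.49 million years

Match each age against the start–end ranges in the excerpt: A = 7 Ma → Miocene (23.03–5.333); B = 252.5 Ma → Lopingian (259.51–251.902); C = 2.01 Ma → Pleistocene (2.58–0.0117); D = 486.5 Ma → Furongian (497–485.4).
The largest age is 486.5 Ma and the smallest is 2.01 Ma; their difference is 484.49 Myr.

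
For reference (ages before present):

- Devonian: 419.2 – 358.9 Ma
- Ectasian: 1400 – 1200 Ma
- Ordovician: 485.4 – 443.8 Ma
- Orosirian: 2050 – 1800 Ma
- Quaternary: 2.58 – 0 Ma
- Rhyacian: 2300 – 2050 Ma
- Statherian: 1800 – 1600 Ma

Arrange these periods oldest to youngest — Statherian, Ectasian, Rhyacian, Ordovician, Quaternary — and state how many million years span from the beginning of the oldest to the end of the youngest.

Rhyacian, Statherian, Ectasian, Ordovician, Quaternary; total span 2300 Myr

Start ages (Ma): Rhyacian 2300, Statherian 1800, Ectasian 1400, Ordovician 485.4, Quaternary 2.58.
Ordered oldest to youngest: Rhyacian, Statherian, Ectasian, Ordovician, Quaternary.
Span = 2300 − 0 = 2300 Myr.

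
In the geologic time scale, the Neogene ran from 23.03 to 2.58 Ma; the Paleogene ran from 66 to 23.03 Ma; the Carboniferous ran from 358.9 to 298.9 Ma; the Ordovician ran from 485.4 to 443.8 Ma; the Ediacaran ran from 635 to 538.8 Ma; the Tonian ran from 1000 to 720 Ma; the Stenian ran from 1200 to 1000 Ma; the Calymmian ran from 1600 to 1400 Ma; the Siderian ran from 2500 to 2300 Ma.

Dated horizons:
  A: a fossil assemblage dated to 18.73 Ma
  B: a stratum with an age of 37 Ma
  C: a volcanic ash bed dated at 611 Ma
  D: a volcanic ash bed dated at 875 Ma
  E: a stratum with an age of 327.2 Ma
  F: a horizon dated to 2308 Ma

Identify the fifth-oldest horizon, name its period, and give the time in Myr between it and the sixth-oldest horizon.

B, in the Paleogene; 18.27 million years to A

Larger Ma means older, so oldest first: F 2308 > D 875 > C 611 > E 327.2 > B 37 > A 18.73.
Counting 5 along gives B (37 Ma); the excerpt puts that inside the Paleogene, 66–23.03 Ma.
Next in line is A (18.73 Ma), and 37 − 18.73 = 18.27 Myr.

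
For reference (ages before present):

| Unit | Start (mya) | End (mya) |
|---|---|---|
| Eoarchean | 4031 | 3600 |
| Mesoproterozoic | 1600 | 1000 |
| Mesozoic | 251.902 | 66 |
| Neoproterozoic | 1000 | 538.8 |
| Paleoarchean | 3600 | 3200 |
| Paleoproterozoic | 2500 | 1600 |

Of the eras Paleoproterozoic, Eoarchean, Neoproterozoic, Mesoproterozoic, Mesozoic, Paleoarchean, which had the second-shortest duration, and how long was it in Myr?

Durations: Paleoproterozoic 900; Eoarchean 431; Neoproterozoic 461.2; Mesoproterozoic 600; Mesozoic 185.902; Paleoarchean 400 Myr.
Sorted shortest-first: Mesozoic (185.902), Paleoarchean (400), Eoarchean (431), Neoproterozoic (461.2), Mesoproterozoic (600), Paleoproterozoic (900).
The second shortest is Paleoarchean at 400 Myr.

Paleoarchean, 400 million years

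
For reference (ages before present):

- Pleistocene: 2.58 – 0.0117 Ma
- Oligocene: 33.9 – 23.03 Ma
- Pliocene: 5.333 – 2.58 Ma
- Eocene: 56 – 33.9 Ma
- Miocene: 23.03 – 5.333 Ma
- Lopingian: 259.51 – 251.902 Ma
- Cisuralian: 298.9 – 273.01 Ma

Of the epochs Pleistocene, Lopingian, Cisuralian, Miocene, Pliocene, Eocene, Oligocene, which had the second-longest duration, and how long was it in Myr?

Start − end for each: Pleistocene 2.58 − 0.0117 = 2.5683; Lopingian 259.51 − 251.902 = 7.608; Cisuralian 298.9 − 273.01 = 25.89; Miocene 23.03 − 5.333 = 17.697; Pliocene 5.333 − 2.58 = 2.753; Eocene 56 − 33.9 = 22.1; Oligocene 33.9 − 23.03 = 10.87.
Ranking these from longest: Cisuralian > Eocene > Miocene > Oligocene > Lopingian > Pliocene > Pleistocene.
Position 2 in that ranking is Eocene, which lasted 22.1 Myr.

Eocene, 22.1 million years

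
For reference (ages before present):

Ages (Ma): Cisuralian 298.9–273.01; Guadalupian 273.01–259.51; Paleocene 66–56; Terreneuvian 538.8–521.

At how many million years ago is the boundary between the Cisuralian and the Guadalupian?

The Cisuralian ends and the Guadalupian begins at 273.01 Ma.

273.01 Ma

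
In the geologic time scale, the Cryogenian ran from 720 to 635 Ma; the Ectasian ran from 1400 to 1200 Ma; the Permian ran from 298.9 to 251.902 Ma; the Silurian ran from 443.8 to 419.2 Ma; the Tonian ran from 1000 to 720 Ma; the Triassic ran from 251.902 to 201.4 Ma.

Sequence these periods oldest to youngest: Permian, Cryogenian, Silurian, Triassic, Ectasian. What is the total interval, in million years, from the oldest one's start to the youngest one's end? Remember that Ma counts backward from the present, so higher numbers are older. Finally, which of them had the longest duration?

Start ages (Ma): Ectasian 1400, Cryogenian 720, Silurian 443.8, Permian 298.9, Triassic 251.902.
Ordered oldest to youngest: Ectasian, Cryogenian, Silurian, Permian, Triassic.
Span = 1400 − 201.4 = 1198.6 Myr.
Durations: Silurian 24.6, Ectasian 200, Cryogenian 85, Permian 46.998, Triassic 50.502 → longest is Ectasian (200 Myr).

Ectasian → Cryogenian → Silurian → Permian → Triassic; total span 1198.6 Myr; longest is Ectasian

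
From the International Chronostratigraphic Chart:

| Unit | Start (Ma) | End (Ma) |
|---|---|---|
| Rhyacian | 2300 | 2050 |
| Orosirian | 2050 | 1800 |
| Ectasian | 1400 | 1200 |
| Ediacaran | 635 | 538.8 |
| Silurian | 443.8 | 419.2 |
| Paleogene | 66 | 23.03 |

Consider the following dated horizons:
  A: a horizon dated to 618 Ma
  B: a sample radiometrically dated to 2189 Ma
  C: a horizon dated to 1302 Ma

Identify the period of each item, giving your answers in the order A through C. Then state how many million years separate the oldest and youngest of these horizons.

Match each age against the start–end ranges in the excerpt: A = 618 Ma → Ediacaran (635–538.8); B = 2189 Ma → Rhyacian (2300–2050); C = 1302 Ma → Ectasian (1400–1200).
The largest age is 2189 Ma and the smallest is 618 Ma; their difference is 1571 Myr.

A — Ediacaran; B — Rhyacian; C — Ectasian; span 1571 million years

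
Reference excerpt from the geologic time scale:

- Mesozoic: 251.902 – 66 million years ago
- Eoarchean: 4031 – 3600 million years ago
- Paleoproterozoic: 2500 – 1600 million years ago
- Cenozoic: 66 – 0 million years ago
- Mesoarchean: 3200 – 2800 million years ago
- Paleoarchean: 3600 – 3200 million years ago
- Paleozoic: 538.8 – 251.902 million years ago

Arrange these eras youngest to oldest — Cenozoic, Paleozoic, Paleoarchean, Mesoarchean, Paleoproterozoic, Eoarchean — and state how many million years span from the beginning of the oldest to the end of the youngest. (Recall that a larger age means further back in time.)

Cenozoic → Paleozoic → Paleoproterozoic → Mesoarchean → Paleoarchean → Eoarchean; total span 4031 Myr

From the excerpt: Cenozoic 66–0; Paleozoic 538.8–251.902; Paleoarchean 3600–3200; Mesoarchean 3200–2800; Paleoproterozoic 2500–1600; Eoarchean 4031–3600 (Ma).
Larger Ma is earlier, so the oldest is Eoarchean and the youngest is Cenozoic; youngest to oldest: Cenozoic, Paleozoic, Paleoproterozoic, Mesoarchean, Paleoarchean, Eoarchean.
Oldest start 4031 minus youngest end 0 gives 4031 Myr overall.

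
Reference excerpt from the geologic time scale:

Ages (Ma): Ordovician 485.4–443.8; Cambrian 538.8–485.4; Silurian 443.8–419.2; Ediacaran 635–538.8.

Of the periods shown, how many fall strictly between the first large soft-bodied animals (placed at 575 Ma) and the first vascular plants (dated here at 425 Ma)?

The older date is 575 Ma and the younger is 425 Ma.
Periods with start < 575 and end > 425 Ma: Cambrian (538.8–485.4), Ordovician (485.4–443.8).
That is 2 complete periods.

2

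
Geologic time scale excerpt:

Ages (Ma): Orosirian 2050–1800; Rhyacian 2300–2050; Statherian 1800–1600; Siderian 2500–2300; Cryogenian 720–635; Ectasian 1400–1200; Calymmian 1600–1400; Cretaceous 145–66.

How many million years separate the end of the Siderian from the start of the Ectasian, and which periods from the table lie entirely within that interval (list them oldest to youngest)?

The Siderian closes at 2300 Ma and the Ectasian opens at 1400 Ma, so the interval is 2300 − 1400 = 900 Myr.
A period fits inside if it starts at or after 2300 Ma and ends at or before 1400 Ma; oldest first that gives Rhyacian, Orosirian, Statherian, Calymmian.

900 million years; Rhyacian, Orosirian, Statherian, Calymmian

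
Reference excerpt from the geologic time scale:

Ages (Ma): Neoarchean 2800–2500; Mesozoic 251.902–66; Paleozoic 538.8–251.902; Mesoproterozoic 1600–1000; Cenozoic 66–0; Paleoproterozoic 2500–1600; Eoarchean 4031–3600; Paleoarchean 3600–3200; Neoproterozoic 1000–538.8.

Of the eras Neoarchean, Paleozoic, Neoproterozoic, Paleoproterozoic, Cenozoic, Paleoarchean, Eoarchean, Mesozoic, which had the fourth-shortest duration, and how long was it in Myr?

Neoarchean, 300 million years

Durations: Neoarchean 300; Paleozoic 286.898; Neoproterozoic 461.2; Paleoproterozoic 900; Cenozoic 66; Paleoarchean 400; Eoarchean 431; Mesozoic 185.902 Myr.
Sorted shortest-first: Cenozoic (66), Mesozoic (185.902), Paleozoic (286.898), Neoarchean (300), Paleoarchean (400), Eoarchean (431), Neoproterozoic (461.2), Paleoproterozoic (900).
The fourth shortest is Neoarchean at 300 Myr.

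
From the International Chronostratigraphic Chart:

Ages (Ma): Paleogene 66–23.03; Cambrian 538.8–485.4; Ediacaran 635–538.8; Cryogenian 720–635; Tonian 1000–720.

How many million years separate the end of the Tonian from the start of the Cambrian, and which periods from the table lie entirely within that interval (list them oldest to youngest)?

181.2 million years; Cryogenian, Ediacaran

End of Tonian = 720 Ma; start of Cambrian = 538.8 Ma.
Gap = 720 − 538.8 = 181.2 Myr.
Periods wholly inside 720–538.8 Ma: Cryogenian (720–635), Ediacaran (635–538.8).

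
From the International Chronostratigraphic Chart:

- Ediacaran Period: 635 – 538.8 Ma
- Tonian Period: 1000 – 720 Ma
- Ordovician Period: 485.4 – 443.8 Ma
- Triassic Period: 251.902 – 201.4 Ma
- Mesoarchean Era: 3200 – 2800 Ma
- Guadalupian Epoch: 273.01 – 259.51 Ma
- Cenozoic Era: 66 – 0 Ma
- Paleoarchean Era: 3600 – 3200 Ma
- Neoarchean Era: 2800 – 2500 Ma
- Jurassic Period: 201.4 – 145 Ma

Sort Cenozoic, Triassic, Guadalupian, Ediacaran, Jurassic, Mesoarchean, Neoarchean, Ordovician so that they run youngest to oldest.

Read off each span (Ma): Cenozoic 66–0; Triassic 251.902–201.4; Guadalupian 273.01–259.51; Ediacaran 635–538.8; Jurassic 201.4–145; Mesoarchean 3200–2800; Neoarchean 2800–2500; Ordovician 485.4–443.8.
Larger Ma is older, so oldest→youngest is Mesoarchean, Neoarchean, Ediacaran, Ordovician, Guadalupian, Triassic, Jurassic, Cenozoic; reverse it for youngest→oldest.

Cenozoic → Jurassic → Triassic → Guadalupian → Ordovician → Ediacaran → Neoarchean → Mesoarchean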